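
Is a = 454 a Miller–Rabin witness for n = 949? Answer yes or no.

n − 1 = 948 = 2^2 · 237, so s = 2 and d = 237.
x_0 = 454^237 mod 949 = 519.
x_0 is neither 1 nor 948, so continue squaring.
x_1 = 519^2 mod 949 = 794.
Reached i = s−1 = 1 without hitting −1: 454 is a Miller–Rabin witness and 949 is composite.

yes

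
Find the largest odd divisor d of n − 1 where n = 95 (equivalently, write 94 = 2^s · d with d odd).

Halving: 94 → 47; 47 is odd.
So 94 = 2^1 · 47.

47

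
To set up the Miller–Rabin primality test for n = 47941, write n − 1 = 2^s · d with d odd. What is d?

Halving: 47940 → 23970 → 11985; 11985 is odd.
So 47940 = 2^2 · 11985.

11985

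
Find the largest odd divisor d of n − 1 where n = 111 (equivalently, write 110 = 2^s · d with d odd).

55

Halving: 110 → 55; 55 is odd.
So 110 = 2^1 · 55.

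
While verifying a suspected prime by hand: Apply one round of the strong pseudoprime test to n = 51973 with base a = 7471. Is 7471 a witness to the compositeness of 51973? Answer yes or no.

no

n − 1 = 51972 = 2^2 · 12993, so s = 2 and d = 12993.
x_0 = 7471^12993 mod 51973 = 50135.
x_0 is neither 1 nor 51972, so continue squaring.
x_1 = 50135^2 mod 51973 = 51972.
x_1 ≡ −1, so 7471 is not a witness.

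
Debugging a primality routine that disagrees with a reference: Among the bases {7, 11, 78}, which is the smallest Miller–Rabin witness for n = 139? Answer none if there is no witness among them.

none

n − 1 = 138 = 2^1 · 69, so s = 1 and d = 69.
Base 7: x_0 = 7^69 mod 139 = 1. x_0 = 1, so 7 is not a witness.
Base 11: x_0 = 11^69 mod 139 = 1. x_0 = 1, so 11 is not a witness.
Base 78: x_0 = 78^69 mod 139 = 1. x_0 = 1, so 78 is not a witness.
No listed base is a witness for 139.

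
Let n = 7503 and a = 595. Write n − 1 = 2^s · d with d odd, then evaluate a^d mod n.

5719

n − 1 = 7502 = 2^1 · 3751, so s = 1 and d = 3751.
Repeated squaring mod 7503: 595^1 ≡ 595, 595^2 ≡ 1384, 595^4 ≡ 2191, 595^8 ≡ 6064, 595^16 ≡ 7396, 595^32 ≡ 3946, 595^64 ≡ 2191, 595^128 ≡ 6064, 595^256 ≡ 7396, 595^512 ≡ 3946, 595^1024 ≡ 2191, 595^2048 ≡ 6064.
3751 = 2048 + 1024 + 512 + 128 + 32 + 4 + 2 + 1, so 595^3751 ≡ 6064·2191·3946·6064·3946·2191·1384·595 ≡ 5719 (mod 7503).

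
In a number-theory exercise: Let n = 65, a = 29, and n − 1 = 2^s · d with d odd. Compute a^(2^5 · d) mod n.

61

n − 1 = 64 = 2^6 · 1, so s = 6 and d = 1.
x_0 = 29^1 mod 65 = 29.
x_1 = 29^2 mod 65 = 61.
x_2 = 61^2 mod 65 = 16.
x_3 = 16^2 mod 65 = 61.
x_4 = 61^2 mod 65 = 16.
x_5 = 16^2 mod 65 = 61.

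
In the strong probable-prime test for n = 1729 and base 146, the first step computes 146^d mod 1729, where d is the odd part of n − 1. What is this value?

n − 1 = 1728 = 2^6 · 27, so s = 6 and d = 27.
146^27 mod 1729 = 664.

664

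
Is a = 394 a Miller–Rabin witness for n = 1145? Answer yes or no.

yes

n − 1 = 1144 = 2^3 · 143, so s = 3 and d = 143.
Repeated squaring mod 1145: 394^1 ≡ 394, 394^2 ≡ 661, 394^4 ≡ 676, 394^8 ≡ 121, 394^16 ≡ 901, 394^32 ≡ 1141, 394^64 ≡ 16, 394^128 ≡ 256.
143 = 128 + 8 + 4 + 2 + 1, so 394^143 ≡ 256·121·676·661·394 ≡ 289 (mod 1145).
x_0 = 394^143 mod 1145 = 289.
x_0 is neither 1 nor 1144, so continue squaring.
x_1 = 289^2 mod 1145 = 1081.
x_2 = 1081^2 mod 1145 = 661.
Reached i = s−1 = 2 without hitting −1: 394 is a Miller–Rabin witness and 1145 is composite.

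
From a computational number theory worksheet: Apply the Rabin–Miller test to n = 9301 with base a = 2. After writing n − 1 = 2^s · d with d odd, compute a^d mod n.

n − 1 = 9300 = 2^2 · 2325, so s = 2 and d = 2325.
2^2325 mod 9301 = 5291.

5291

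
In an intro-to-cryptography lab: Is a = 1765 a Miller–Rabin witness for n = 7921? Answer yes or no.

no

n − 1 = 7920 = 2^4 · 495, so s = 4 and d = 495.
x_0 = 1765^495 mod 7921 = 1145.
x_0 is neither 1 nor 7920, so continue squaring.
x_1 = 1145^2 mod 7921 = 4060.
x_2 = 4060^2 mod 7921 = 7920.
x_2 ≡ −1, so 1765 is not a witness.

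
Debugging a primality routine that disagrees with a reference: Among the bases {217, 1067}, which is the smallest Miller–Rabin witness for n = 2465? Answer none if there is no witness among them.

n − 1 = 2464 = 2^5 · 77, so s = 5 and d = 77.
Base 217: x_0 = 217^77 mod 2465 = 1322. x_0 is neither 1 nor 2464, so continue squaring. x_1 = 1322^2 mod 2465 = 2464. x_1 ≡ −1, so 217 is not a witness.
Base 1067: x_0 = 1067^77 mod 2465 = 2002. x_0 is neither 1 nor 2464, so continue squaring. x_1 = 2002^2 mod 2465 = 2379. x_2 = 2379^2 mod 2465 = 1. x_2 = 1 but x_1 ≠ ±1, a nontrivial square root of 1 — 1067 is a witness and 2465 is composite.
The smallest witness among the given bases is 1067.

1067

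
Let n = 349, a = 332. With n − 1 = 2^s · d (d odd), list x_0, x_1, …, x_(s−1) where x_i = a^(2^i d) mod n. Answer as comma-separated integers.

n − 1 = 348 = 2^2 · 87, so s = 2 and d = 87.
x_0 = 332^87 mod 349 = 1.
x_1 = 1^2 mod 349 = 1.

1, 1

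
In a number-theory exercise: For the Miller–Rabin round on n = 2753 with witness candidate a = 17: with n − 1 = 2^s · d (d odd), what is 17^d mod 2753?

1386

n − 1 = 2752 = 2^6 · 43, so s = 6 and d = 43.
17^43 mod 2753 = 1386.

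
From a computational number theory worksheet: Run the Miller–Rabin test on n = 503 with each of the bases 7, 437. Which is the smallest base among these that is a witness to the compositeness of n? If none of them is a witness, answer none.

n − 1 = 502 = 2^1 · 251, so s = 1 and d = 251.
Base 7: x_0 = 7^251 mod 503 = 1. x_0 = 1, so 7 is not a witness.
Base 437: x_0 = 437^251 mod 503 = 502. x_0 = 502 ≡ −1, so 437 is not a witness.
No listed base is a witness for 503.

none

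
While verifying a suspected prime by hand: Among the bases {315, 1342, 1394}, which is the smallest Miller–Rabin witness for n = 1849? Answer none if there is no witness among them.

n − 1 = 1848 = 2^3 · 231, so s = 3 and d = 231.
Base 315: x_0 = 315^231 mod 1849 = 1033. x_0 is neither 1 nor 1848, so continue squaring. x_1 = 1033^2 mod 1849 = 216. x_2 = 216^2 mod 1849 = 431. Reached i = s−1 = 2 without hitting −1: 315 is a Miller–Rabin witness and 1849 is composite.
Base 1342: x_0 = 1342^231 mod 1849 = 646. x_0 is neither 1 nor 1848, so continue squaring. x_1 = 646^2 mod 1849 = 1291. x_2 = 1291^2 mod 1849 = 732. Reached i = s−1 = 2 without hitting −1: 1342 is a Miller–Rabin witness and 1849 is composite.
Base 1394: x_0 = 1394^231 mod 1849 = 1676. x_0 is neither 1 nor 1848, so continue squaring. x_1 = 1676^2 mod 1849 = 345. x_2 = 345^2 mod 1849 = 689. Reached i = s−1 = 2 without hitting −1: 1394 is a Miller–Rabin witness and 1849 is composite.
The smallest witness among the given bases is 315.

315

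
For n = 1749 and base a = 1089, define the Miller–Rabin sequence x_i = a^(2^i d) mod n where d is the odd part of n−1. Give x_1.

n − 1 = 1748 = 2^2 · 437, so s = 2 and d = 437.
Repeated squaring mod 1749: 1089^1 ≡ 1089, 1089^2 ≡ 99, 1089^4 ≡ 1056, 1089^8 ≡ 1023, 1089^16 ≡ 627, 1089^32 ≡ 1353, 1089^64 ≡ 1155, 1089^128 ≡ 1287, 1089^256 ≡ 66.
437 = 256 + 128 + 32 + 16 + 4 + 1, so 1089^437 ≡ 66·1287·1353·627·1056·1089 ≡ 726 (mod 1749).
x_0 = 726.
x_1 = 726^2 mod 1749 = 627.

627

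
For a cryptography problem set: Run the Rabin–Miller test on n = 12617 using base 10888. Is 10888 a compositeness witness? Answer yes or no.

yes

n − 1 = 12616 = 2^3 · 1577, so s = 3 and d = 1577.
x_0 = 10888^1577 mod 12617 = 11829.
x_0 is neither 1 nor 12616, so continue squaring.
x_1 = 11829^2 mod 12617 = 2711.
x_2 = 2711^2 mod 12617 = 6427.
Reached i = s−1 = 2 without hitting −1: 10888 is a Miller–Rabin witness and 12617 is composite.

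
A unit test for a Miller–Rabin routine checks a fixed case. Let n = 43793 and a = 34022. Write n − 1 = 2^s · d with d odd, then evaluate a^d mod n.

n − 1 = 43792 = 2^4 · 2737, so s = 4 and d = 2737.
34022^2737 mod 43793 = 41898.

41898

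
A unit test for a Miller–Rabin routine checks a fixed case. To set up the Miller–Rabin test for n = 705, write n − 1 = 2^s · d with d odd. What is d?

11

Halving: 704 → 352 → 176 → 88 → 44 → 22 → 11; 11 is odd.
So 704 = 2^6 · 11.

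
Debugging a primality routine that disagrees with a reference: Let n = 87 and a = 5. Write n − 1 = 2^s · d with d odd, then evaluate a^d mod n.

n − 1 = 86 = 2^1 · 43, so s = 1 and d = 43.
Repeated squaring mod 87: 5^1 ≡ 5, 5^2 ≡ 25, 5^4 ≡ 16, 5^8 ≡ 82, 5^16 ≡ 25, 5^32 ≡ 16.
43 = 32 + 8 + 2 + 1, so 5^43 ≡ 16·82·25·5 ≡ 5 (mod 87).

5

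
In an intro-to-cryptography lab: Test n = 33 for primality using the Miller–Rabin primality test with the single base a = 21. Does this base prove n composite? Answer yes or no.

n − 1 = 32 = 2^5 · 1, so s = 5 and d = 1.
x_0 = 21^1 mod 33 = 21.
x_0 is neither 1 nor 32, so continue squaring.
x_1 = 21^2 mod 33 = 12.
x_2 = 12^2 mod 33 = 12.
x_3 = 12^2 mod 33 = 12.
x_4 = 12^2 mod 33 = 12.
Reached i = s−1 = 4 without hitting −1: 21 is a Miller–Rabin witness and 33 is composite.

yes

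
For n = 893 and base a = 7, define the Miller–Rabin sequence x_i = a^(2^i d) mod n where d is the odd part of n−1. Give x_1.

n − 1 = 892 = 2^2 · 223, so s = 2 and d = 223.
x_0 = 7^223 mod 893 = 444.
x_1 = 444^2 mod 893 = 676.

676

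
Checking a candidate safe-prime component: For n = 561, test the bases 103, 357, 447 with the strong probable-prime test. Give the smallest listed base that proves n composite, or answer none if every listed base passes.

n − 1 = 560 = 2^4 · 35, so s = 4 and d = 35.
Base 103: x_0 = 103^35 mod 561 = 1. x_0 = 1, so 103 is not a witness.
Base 357: x_0 = 357^35 mod 561 = 408. x_0 is neither 1 nor 560, so continue squaring. x_1 = 408^2 mod 561 = 408. x_2 = 408^2 mod 561 = 408. x_3 = 408^2 mod 561 = 408. Reached i = s−1 = 3 without hitting −1: 357 is a Miller–Rabin witness and 561 is composite.
Base 447: x_0 = 447^35 mod 561 = 516. x_0 is neither 1 nor 560, so continue squaring. x_1 = 516^2 mod 561 = 342. x_2 = 342^2 mod 561 = 276. x_3 = 276^2 mod 561 = 441. Reached i = s−1 = 3 without hitting −1: 447 is a Miller–Rabin witness and 561 is composite.
The smallest witness among the given bases is 357.

357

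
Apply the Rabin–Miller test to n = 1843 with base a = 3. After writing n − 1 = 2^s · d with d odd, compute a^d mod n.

n − 1 = 1842 = 2^1 · 921, so s = 1 and d = 921.
3^921 mod 1843 = 768.

768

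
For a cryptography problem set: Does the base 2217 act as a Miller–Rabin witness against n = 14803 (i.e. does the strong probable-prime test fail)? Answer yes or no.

yes

n − 1 = 14802 = 2^1 · 7401, so s = 1 and d = 7401.
x_0 = 2217^7401 mod 14803 = 11121.
x_0 ∉ {1, 14802} and s = 1, so 2217 is a Miller–Rabin witness and 14803 is composite.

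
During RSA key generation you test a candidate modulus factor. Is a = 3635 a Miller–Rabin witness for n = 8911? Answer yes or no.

n − 1 = 8910 = 2^1 · 4455, so s = 1 and d = 4455.
x_0 = 3635^4455 mod 8911 = 1.
x_0 = 1, so 3635 is not a witness.

no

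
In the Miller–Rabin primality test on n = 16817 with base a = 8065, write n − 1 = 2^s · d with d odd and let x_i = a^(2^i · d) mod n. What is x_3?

11606

n − 1 = 16816 = 2^4 · 1051, so s = 4 and d = 1051.
Repeated squaring mod 16817: 8065^1 ≡ 8065, 8065^2 ≡ 12886, 8065^4 ≡ 14755, 8065^8 ≡ 13960, 8065^16 ≡ 6204, 8065^32 ≡ 12320, 8065^64 ≡ 8975, 8065^128 ≡ 14012, 8065^256 ≡ 14486, 8065^512 ≡ 1670, 8065^1024 ≡ 14095.
1051 = 1024 + 16 + 8 + 2 + 1, so 8065^1051 ≡ 14095·6204·13960·12886·8065 ≡ 12457 (mod 16817).
x_0 = 12457.
x_1 = 12457^2 mod 16817 = 6390.
x_2 = 6390^2 mod 16817 = 424.
x_3 = 424^2 mod 16817 = 11606.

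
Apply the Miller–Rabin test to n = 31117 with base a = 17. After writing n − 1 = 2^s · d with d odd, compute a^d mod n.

n − 1 = 31116 = 2^2 · 7779, so s = 2 and d = 7779.
17^7779 mod 31117 = 3840.

3840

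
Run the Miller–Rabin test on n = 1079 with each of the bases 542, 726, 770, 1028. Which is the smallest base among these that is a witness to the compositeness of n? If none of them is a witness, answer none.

n − 1 = 1078 = 2^1 · 539, so s = 1 and d = 539.
Base 542: x_0 = 542^539 mod 1079 = 510. x_0 ∉ {1, 1078} and s = 1, so 542 is a Miller–Rabin witness and 1079 is composite.
Base 726: x_0 = 726^539 mod 1079 = 435. x_0 ∉ {1, 1078} and s = 1, so 726 is a Miller–Rabin witness and 1079 is composite.
Base 770: x_0 = 770^539 mod 1079 = 243. x_0 ∉ {1, 1078} and s = 1, so 770 is a Miller–Rabin witness and 1079 is composite.
Base 1028: x_0 = 1028^539 mod 1079 = 209. x_0 ∉ {1, 1078} and s = 1, so 1028 is a Miller–Rabin witness and 1079 is composite.
The smallest witness among the given bases is 542.

542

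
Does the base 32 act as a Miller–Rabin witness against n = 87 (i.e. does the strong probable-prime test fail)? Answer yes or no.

n − 1 = 86 = 2^1 · 43, so s = 1 and d = 43.
x_0 = 32^43 mod 87 = 26.
x_0 ∉ {1, 86} and s = 1, so 32 is a Miller–Rabin witness and 87 is composite.

yes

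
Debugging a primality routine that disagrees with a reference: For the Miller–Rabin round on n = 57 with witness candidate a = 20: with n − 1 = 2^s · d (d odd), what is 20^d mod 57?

n − 1 = 56 = 2^3 · 7, so s = 3 and d = 7.
20^7 mod 57 = 20.

20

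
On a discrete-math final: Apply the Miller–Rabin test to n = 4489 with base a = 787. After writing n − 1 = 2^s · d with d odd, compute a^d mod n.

334

n − 1 = 4488 = 2^3 · 561, so s = 3 and d = 561.
787^561 mod 4489 = 334.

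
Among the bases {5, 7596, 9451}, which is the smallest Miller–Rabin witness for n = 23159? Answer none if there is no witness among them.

n − 1 = 23158 = 2^1 · 11579, so s = 1 and d = 11579.
Base 5: x_0 = 5^11579 mod 23159 = 1. x_0 = 1, so 5 is not a witness.
Base 7596: x_0 = 7596^11579 mod 23159 = 1. x_0 = 1, so 7596 is not a witness.
Base 9451: x_0 = 9451^11579 mod 23159 = 23158. x_0 = 23158 ≡ −1, so 9451 is not a witness.
No listed base is a witness for 23159.

none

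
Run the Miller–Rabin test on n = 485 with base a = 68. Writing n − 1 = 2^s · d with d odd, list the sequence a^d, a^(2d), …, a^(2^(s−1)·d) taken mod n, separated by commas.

138, 129

n − 1 = 484 = 2^2 · 121, so s = 2 and d = 121.
x_0 = 68^121 mod 485 = 138.
x_1 = 138^2 mod 485 = 129.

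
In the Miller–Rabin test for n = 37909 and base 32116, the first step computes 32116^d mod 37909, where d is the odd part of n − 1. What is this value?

n − 1 = 37908 = 2^2 · 9477, so s = 2 and d = 9477.
32116^9477 mod 37909 = 19612.

19612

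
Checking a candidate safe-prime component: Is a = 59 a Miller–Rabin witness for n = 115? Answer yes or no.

n − 1 = 114 = 2^1 · 57, so s = 1 and d = 57.
x_0 = 59^57 mod 115 = 54.
x_0 ∉ {1, 114} and s = 1, so 59 is a Miller–Rabin witness and 115 is composite.

yes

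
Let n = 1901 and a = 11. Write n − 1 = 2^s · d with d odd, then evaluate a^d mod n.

1

n − 1 = 1900 = 2^2 · 475, so s = 2 and d = 475.
11^475 mod 1901 = 1.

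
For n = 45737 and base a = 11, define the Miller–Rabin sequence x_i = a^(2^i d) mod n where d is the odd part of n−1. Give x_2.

45736

n − 1 = 45736 = 2^3 · 5717, so s = 3 and d = 5717.
x_0 = 11^5717 mod 45737 = 2779.
x_1 = 2779^2 mod 45737 = 39025.
x_2 = 39025^2 mod 45737 = 45736.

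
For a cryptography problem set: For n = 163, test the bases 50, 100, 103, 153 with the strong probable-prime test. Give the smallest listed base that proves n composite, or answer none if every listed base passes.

n − 1 = 162 = 2^1 · 81, so s = 1 and d = 81.
Base 50: x_0 = 50^81 mod 163 = 162. x_0 = 162 ≡ −1, so 50 is not a witness.
Base 100: x_0 = 100^81 mod 163 = 1. x_0 = 1, so 100 is not a witness.
Base 103: x_0 = 103^81 mod 163 = 162. x_0 = 162 ≡ −1, so 103 is not a witness.
Base 153: x_0 = 153^81 mod 163 = 162. x_0 = 162 ≡ −1, so 153 is not a witness.
No listed base is a witness for 163.

none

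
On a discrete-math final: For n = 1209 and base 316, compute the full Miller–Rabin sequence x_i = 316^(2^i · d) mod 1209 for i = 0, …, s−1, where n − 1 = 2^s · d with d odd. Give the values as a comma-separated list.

n − 1 = 1208 = 2^3 · 151, so s = 3 and d = 151.
x_0 = 316^151 mod 1209 = 316.
x_1 = 316^2 mod 1209 = 718.
x_2 = 718^2 mod 1209 = 490.

316, 718, 490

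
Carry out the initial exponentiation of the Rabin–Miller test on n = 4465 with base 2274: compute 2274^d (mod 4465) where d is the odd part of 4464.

n − 1 = 4464 = 2^4 · 279, so s = 4 and d = 279.
By repeated squaring, 2274^279 ≡ 474 (mod 4465).

474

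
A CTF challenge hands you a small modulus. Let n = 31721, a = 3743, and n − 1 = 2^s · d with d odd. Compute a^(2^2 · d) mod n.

31720

n − 1 = 31720 = 2^3 · 3965, so s = 3 and d = 3965.
x_0 = 3743^3965 mod 31721 = 17086.
x_1 = 17086^2 mod 31721 = 3033.
x_2 = 3033^2 mod 31721 = 31720.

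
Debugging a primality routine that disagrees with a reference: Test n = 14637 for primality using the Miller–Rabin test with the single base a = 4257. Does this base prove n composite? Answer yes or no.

n − 1 = 14636 = 2^2 · 3659, so s = 2 and d = 3659.
x_0 = 4257^3659 mod 14637 = 6525.
x_0 is neither 1 nor 14636, so continue squaring.
x_1 = 6525^2 mod 14637 = 11229.
Reached i = s−1 = 1 without hitting −1: 4257 is a Miller–Rabin witness and 14637 is composite.

yes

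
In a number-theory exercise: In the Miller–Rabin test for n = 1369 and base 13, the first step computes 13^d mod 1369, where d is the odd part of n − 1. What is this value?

n − 1 = 1368 = 2^3 · 171, so s = 3 and d = 171.
Repeated squaring mod 1369: 13^1 ≡ 13, 13^2 ≡ 169, 13^4 ≡ 1181, 13^8 ≡ 1119, 13^16 ≡ 895, 13^32 ≡ 160, 13^64 ≡ 958, 13^128 ≡ 534.
171 = 128 + 32 + 8 + 2 + 1, so 13^171 ≡ 534·160·1119·169·13 ≡ 882 (mod 1369).

882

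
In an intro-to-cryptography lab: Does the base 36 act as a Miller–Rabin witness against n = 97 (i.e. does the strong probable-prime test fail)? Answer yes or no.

no

n − 1 = 96 = 2^5 · 3, so s = 5 and d = 3.
x_0 = 36^3 mod 97 = 96.
x_0 = 96 ≡ −1, so 36 is not a witness.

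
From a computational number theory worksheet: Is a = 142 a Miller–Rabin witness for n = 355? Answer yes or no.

yes

n − 1 = 354 = 2^1 · 177, so s = 1 and d = 177.
x_0 = 142^177 mod 355 = 142.
x_0 ∉ {1, 354} and s = 1, so 142 is a Miller–Rabin witness and 355 is composite.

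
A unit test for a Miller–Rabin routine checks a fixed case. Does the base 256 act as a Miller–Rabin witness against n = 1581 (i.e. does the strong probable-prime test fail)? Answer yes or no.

n − 1 = 1580 = 2^2 · 395, so s = 2 and d = 395.
x_0 = 256^395 mod 1581 = 1.
x_0 = 1, so 256 is not a witness.

no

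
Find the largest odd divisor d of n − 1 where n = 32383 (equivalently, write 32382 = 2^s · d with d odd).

Halving: 32382 → 16191; 16191 is odd.
So 32382 = 2^1 · 16191.

16191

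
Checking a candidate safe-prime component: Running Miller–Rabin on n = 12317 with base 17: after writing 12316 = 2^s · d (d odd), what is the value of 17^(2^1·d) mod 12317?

6502

n − 1 = 12316 = 2^2 · 3079, so s = 2 and d = 3079.
x_0 = 17^3079 mod 12317 = 3144.
x_1 = 3144^2 mod 12317 = 6502.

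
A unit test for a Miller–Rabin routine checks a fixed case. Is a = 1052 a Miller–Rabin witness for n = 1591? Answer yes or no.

n − 1 = 1590 = 2^1 · 795, so s = 1 and d = 795.
Repeated squaring mod 1591: 1052^1 ≡ 1052, 1052^2 ≡ 959, 1052^4 ≡ 83, 1052^8 ≡ 525, 1052^16 ≡ 382, 1052^32 ≡ 1143, 1052^64 ≡ 238, 1052^128 ≡ 959, 1052^256 ≡ 83, 1052^512 ≡ 525.
795 = 512 + 256 + 16 + 8 + 2 + 1, so 1052^795 ≡ 525·83·382·525·959·1052 ≡ 581 (mod 1591).
x_0 = 1052^795 mod 1591 = 581.
x_0 ∉ {1, 1590} and s = 1, so 1052 is a Miller–Rabin witness and 1591 is composite.

yes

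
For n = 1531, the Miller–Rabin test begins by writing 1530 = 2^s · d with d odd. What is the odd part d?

Halving: 1530 → 765; 765 is odd.
So 1530 = 2^1 · 765.

765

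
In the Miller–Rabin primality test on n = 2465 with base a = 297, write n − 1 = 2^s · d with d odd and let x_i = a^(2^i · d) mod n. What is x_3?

1

n − 1 = 2464 = 2^5 · 77, so s = 5 and d = 77.
x_0 = 297^77 mod 2465 = 842.
x_1 = 842^2 mod 2465 = 1509.
x_2 = 1509^2 mod 2465 = 1886.
x_3 = 1886^2 mod 2465 = 1.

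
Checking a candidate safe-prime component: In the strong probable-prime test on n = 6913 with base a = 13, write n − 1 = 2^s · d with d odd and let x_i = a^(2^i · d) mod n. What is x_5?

n − 1 = 6912 = 2^8 · 27, so s = 8 and d = 27.
x_0 = 13^27 mod 6913 = 1728.
x_1 = 1728^2 mod 6913 = 6481.
x_2 = 6481^2 mod 6913 = 6886.
x_3 = 6886^2 mod 6913 = 729.
x_4 = 729^2 mod 6913 = 6053.
x_5 = 6053^2 mod 6913 = 6822.

6822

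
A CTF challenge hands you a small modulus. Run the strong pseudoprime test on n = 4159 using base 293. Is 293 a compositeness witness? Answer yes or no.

n − 1 = 4158 = 2^1 · 2079, so s = 1 and d = 2079.
Repeated squaring mod 4159: 293^1 ≡ 293, 293^2 ≡ 2669, 293^4 ≡ 3353, 293^8 ≡ 832, 293^16 ≡ 1830, 293^32 ≡ 905, 293^64 ≡ 3861, 293^128 ≡ 1465, 293^256 ≡ 181, 293^512 ≡ 3648, 293^1024 ≡ 3263, 293^2048 ≡ 129.
2079 = 2048 + 16 + 8 + 4 + 2 + 1, so 293^2079 ≡ 129·1830·832·3353·2669·293 ≡ 1 (mod 4159).
x_0 = 293^2079 mod 4159 = 1.
x_0 = 1, so 293 is not a witness.

no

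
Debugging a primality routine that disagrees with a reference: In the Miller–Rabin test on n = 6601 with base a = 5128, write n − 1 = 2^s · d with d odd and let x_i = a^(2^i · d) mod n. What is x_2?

n − 1 = 6600 = 2^3 · 825, so s = 3 and d = 825.
x_0 = 5128^825 mod 6601 = 3242.
x_1 = 3242^2 mod 6601 = 1772.
x_2 = 1772^2 mod 6601 = 4509.

4509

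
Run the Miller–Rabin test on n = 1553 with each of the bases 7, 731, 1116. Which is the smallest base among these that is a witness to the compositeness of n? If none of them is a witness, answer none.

none

n − 1 = 1552 = 2^4 · 97, so s = 4 and d = 97.
Base 7: x_0 = 7^97 mod 1553 = 251. x_0 is neither 1 nor 1552, so continue squaring. x_1 = 251^2 mod 1553 = 881. x_2 = 881^2 mod 1553 = 1214. x_3 = 1214^2 mod 1553 = 1552. x_3 ≡ −1, so 7 is not a witness.
Base 731: x_0 = 731^97 mod 1553 = 1. x_0 = 1, so 731 is not a witness.
Base 1116: x_0 = 1116^97 mod 1553 = 251. x_0 is neither 1 nor 1552, so continue squaring. x_1 = 251^2 mod 1553 = 881. x_2 = 881^2 mod 1553 = 1214. x_3 = 1214^2 mod 1553 = 1552. x_3 ≡ −1, so 1116 is not a witness.
No listed base is a witness for 1553.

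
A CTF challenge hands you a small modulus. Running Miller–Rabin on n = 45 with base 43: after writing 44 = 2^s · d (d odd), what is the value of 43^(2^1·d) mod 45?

n − 1 = 44 = 2^2 · 11, so s = 2 and d = 11.
x_0 = 43^11 mod 45 = 22.
x_1 = 22^2 mod 45 = 34.

34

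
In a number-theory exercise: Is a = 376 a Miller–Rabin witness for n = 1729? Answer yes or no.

no

n − 1 = 1728 = 2^6 · 27, so s = 6 and d = 27.
Repeated squaring mod 1729: 376^1 ≡ 376, 376^2 ≡ 1327, 376^4 ≡ 807, 376^8 ≡ 1145, 376^16 ≡ 443.
27 = 16 + 8 + 2 + 1, so 376^27 ≡ 443·1145·1327·376 ≡ 1728 (mod 1729).
x_0 = 376^27 mod 1729 = 1728.
x_0 = 1728 ≡ −1, so 376 is not a witness.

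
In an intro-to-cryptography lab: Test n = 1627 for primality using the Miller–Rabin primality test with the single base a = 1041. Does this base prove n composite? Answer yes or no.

n − 1 = 1626 = 2^1 · 813, so s = 1 and d = 813.
x_0 = 1041^813 mod 1627 = 1626.
x_0 = 1626 ≡ −1, so 1041 is not a witness.

no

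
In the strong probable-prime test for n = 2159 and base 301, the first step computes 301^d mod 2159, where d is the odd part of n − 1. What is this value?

330

n − 1 = 2158 = 2^1 · 1079, so s = 1 and d = 1079.
301^1079 mod 2159 = 330.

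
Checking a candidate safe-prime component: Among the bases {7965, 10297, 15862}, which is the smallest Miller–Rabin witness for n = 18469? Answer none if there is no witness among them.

n − 1 = 18468 = 2^2 · 4617, so s = 2 and d = 4617.
Base 7965: x_0 = 7965^4617 mod 18469 = 14455. x_0 is neither 1 nor 18468, so continue squaring. x_1 = 14455^2 mod 18469 = 7228. Reached i = s−1 = 1 without hitting −1: 7965 is a Miller–Rabin witness and 18469 is composite.
Base 10297: x_0 = 10297^4617 mod 18469 = 4819. x_0 is neither 1 nor 18468, so continue squaring. x_1 = 4819^2 mod 18469 = 7228. Reached i = s−1 = 1 without hitting −1: 10297 is a Miller–Rabin witness and 18469 is composite.
Base 15862: x_0 = 15862^4617 mod 18469 = 10461. x_0 is neither 1 nor 18468, so continue squaring. x_1 = 10461^2 mod 18469 = 3696. Reached i = s−1 = 1 without hitting −1: 15862 is a Miller–Rabin witness and 18469 is composite.
The smallest witness among the given bases is 7965.

7965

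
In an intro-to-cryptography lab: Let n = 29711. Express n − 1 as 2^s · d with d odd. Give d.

Halving: 29710 → 14855; 14855 is odd.
So 29710 = 2^1 · 14855.

14855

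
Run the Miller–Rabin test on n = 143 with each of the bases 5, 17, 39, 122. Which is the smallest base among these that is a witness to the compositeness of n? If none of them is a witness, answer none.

5

n − 1 = 142 = 2^1 · 71, so s = 1 and d = 71.
Base 5: x_0 = 5^71 mod 143 = 60. x_0 ∉ {1, 142} and s = 1, so 5 is a Miller–Rabin witness and 143 is composite.
Base 17: x_0 = 17^71 mod 143 = 127. x_0 ∉ {1, 142} and s = 1, so 17 is a Miller–Rabin witness and 143 is composite.
Base 39: x_0 = 39^71 mod 143 = 39. x_0 ∉ {1, 142} and s = 1, so 39 is a Miller–Rabin witness and 143 is composite.
Base 122: x_0 = 122^71 mod 143 = 34. x_0 ∉ {1, 142} and s = 1, so 122 is a Miller–Rabin witness and 143 is composite.
The smallest witness among the given bases is 5.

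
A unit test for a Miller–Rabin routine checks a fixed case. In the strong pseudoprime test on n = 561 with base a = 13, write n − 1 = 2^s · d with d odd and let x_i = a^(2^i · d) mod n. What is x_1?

n − 1 = 560 = 2^4 · 35, so s = 4 and d = 35.
x_0 = 13^35 mod 561 = 208.
x_1 = 208^2 mod 561 = 67.

67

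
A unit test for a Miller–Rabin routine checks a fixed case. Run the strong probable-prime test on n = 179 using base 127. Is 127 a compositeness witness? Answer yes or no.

n − 1 = 178 = 2^1 · 89, so s = 1 and d = 89.
x_0 = 127^89 mod 179 = 178.
x_0 = 178 ≡ −1, so 127 is not a witness.

no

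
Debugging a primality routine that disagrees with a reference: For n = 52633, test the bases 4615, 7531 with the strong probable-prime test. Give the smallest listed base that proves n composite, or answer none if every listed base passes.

7531

n − 1 = 52632 = 2^3 · 6579, so s = 3 and d = 6579.
Base 4615: x_0 = 4615^6579 mod 52633 = 1. x_0 = 1, so 4615 is not a witness.
Base 7531: x_0 = 7531^6579 mod 52633 = 3604. x_0 is neither 1 nor 52632, so continue squaring. x_1 = 3604^2 mod 52633 = 41098. x_2 = 41098^2 mod 52633 = 1. x_2 = 1 but x_1 ≠ ±1, a nontrivial square root of 1 — 7531 is a witness and 52633 is composite.
The smallest witness among the given bases is 7531.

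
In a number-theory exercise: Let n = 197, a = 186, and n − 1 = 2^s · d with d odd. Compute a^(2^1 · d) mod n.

196

n − 1 = 196 = 2^2 · 49, so s = 2 and d = 49.
Repeated squaring mod 197: 186^1 ≡ 186, 186^2 ≡ 121, 186^4 ≡ 63, 186^8 ≡ 29, 186^16 ≡ 53, 186^32 ≡ 51.
49 = 32 + 16 + 1, so 186^49 ≡ 51·53·186 ≡ 14 (mod 197).
x_0 = 14.
x_1 = 14^2 mod 197 = 196.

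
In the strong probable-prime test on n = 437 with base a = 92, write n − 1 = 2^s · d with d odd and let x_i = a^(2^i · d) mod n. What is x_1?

161

n − 1 = 436 = 2^2 · 109, so s = 2 and d = 109.
Repeated squaring mod 437: 92^1 ≡ 92, 92^2 ≡ 161, 92^4 ≡ 138, 92^8 ≡ 253, 92^16 ≡ 207, 92^32 ≡ 23, 92^64 ≡ 92.
109 = 64 + 32 + 8 + 4 + 1, so 92^109 ≡ 92·23·253·138·92 ≡ 92 (mod 437).
x_0 = 92.
x_1 = 92^2 mod 437 = 161.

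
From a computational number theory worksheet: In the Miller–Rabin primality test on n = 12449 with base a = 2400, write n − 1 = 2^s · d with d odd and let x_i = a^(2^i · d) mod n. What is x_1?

1602

n − 1 = 12448 = 2^5 · 389, so s = 5 and d = 389.
x_0 = 2400^389 mod 12449 = 7077.
x_1 = 7077^2 mod 12449 = 1602.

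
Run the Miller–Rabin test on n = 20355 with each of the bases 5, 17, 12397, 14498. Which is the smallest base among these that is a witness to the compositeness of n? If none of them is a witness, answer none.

n − 1 = 20354 = 2^1 · 10177, so s = 1 and d = 10177.
Base 5: x_0 = 5^10177 mod 20355 = 4805. x_0 ∉ {1, 20354} and s = 1, so 5 is a Miller–Rabin witness and 20355 is composite.
Base 17: x_0 = 17^10177 mod 20355 = 13442. x_0 ∉ {1, 20354} and s = 1, so 17 is a Miller–Rabin witness and 20355 is composite.
Base 12397: x_0 = 12397^10177 mod 20355 = 15157. x_0 ∉ {1, 20354} and s = 1, so 12397 is a Miller–Rabin witness and 20355 is composite.
Base 14498: x_0 = 14498^10177 mod 20355 = 14393. x_0 ∉ {1, 20354} and s = 1, so 14498 is a Miller–Rabin witness and 20355 is composite.
The smallest witness among the given bases is 5.

5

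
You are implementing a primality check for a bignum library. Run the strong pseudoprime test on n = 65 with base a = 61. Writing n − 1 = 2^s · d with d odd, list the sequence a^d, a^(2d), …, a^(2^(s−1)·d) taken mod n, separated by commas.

n − 1 = 64 = 2^6 · 1, so s = 6 and d = 1.
x_0 = 61^1 mod 65 = 61.
x_1 = 61^2 mod 65 = 16.
x_2 = 16^2 mod 65 = 61.
x_3 = 61^2 mod 65 = 16.
x_4 = 16^2 mod 65 = 61.
x_5 = 61^2 mod 65 = 16.

61, 16, 61, 16, 61, 16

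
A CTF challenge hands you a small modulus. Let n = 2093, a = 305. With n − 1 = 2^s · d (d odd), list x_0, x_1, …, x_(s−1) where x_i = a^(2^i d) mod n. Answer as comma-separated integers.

1047, 1570

n − 1 = 2092 = 2^2 · 523, so s = 2 and d = 523.
x_0 = 305^523 mod 2093 = 1047.
x_1 = 1047^2 mod 2093 = 1570.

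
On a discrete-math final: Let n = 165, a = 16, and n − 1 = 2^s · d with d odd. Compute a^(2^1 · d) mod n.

91

n − 1 = 164 = 2^2 · 41, so s = 2 and d = 41.
x_0 = 16^41 mod 165 = 16.
x_1 = 16^2 mod 165 = 91.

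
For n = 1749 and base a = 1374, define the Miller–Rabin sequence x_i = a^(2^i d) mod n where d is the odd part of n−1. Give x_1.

837

n − 1 = 1748 = 2^2 · 437, so s = 2 and d = 437.
By repeated squaring, 1374^437 ≡ 1671 (mod 1749).
x_0 = 1671.
x_1 = 1671^2 mod 1749 = 837.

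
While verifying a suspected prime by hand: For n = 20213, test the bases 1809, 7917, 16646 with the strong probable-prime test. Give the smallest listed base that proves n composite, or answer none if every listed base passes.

n − 1 = 20212 = 2^2 · 5053, so s = 2 and d = 5053.
Base 1809: x_0 = 1809^5053 mod 20213 = 6517. x_0 is neither 1 nor 20212, so continue squaring. x_1 = 6517^2 mod 20213 = 3776. Reached i = s−1 = 1 without hitting −1: 1809 is a Miller–Rabin witness and 20213 is composite.
Base 7917: x_0 = 7917^5053 mod 20213 = 14906. x_0 is neither 1 nor 20212, so continue squaring. x_1 = 14906^2 mod 20213 = 7540. Reached i = s−1 = 1 without hitting −1: 7917 is a Miller–Rabin witness and 20213 is composite.
Base 16646: x_0 = 16646^5053 mod 20213 = 5945. x_0 is neither 1 nor 20212, so continue squaring. x_1 = 5945^2 mod 20213 = 10701. Reached i = s−1 = 1 without hitting −1: 16646 is a Miller–Rabin witness and 20213 is composite.
The smallest witness among the given bases is 1809.

1809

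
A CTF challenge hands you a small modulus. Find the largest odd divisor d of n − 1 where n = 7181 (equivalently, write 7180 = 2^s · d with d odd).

Halving: 7180 → 3590 → 1795; 1795 is odd.
So 7180 = 2^2 · 1795.

1795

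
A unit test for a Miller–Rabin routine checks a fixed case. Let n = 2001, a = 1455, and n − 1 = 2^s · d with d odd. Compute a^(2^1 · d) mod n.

1950

n − 1 = 2000 = 2^4 · 125, so s = 4 and d = 125.
x_0 = 1455^125 mod 2001 = 1572.
x_1 = 1572^2 mod 2001 = 1950.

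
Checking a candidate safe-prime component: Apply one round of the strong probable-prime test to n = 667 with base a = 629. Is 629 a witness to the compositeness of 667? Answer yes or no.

n − 1 = 666 = 2^1 · 333, so s = 1 and d = 333.
x_0 = 629^333 mod 667 = 558.
x_0 ∉ {1, 666} and s = 1, so 629 is a Miller–Rabin witness and 667 is composite.

yes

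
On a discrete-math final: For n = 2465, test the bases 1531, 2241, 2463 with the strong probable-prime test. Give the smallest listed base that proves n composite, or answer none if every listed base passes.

2241

n − 1 = 2464 = 2^5 · 77, so s = 5 and d = 77.
Base 1531: x_0 = 1531^77 mod 2465 = 1. x_0 = 1, so 1531 is not a witness.
Base 2241: x_0 = 2241^77 mod 2465 = 1926. x_0 is neither 1 nor 2464, so continue squaring. x_1 = 1926^2 mod 2465 = 2116. x_2 = 2116^2 mod 2465 = 1016. x_3 = 1016^2 mod 2465 = 1886. x_4 = 1886^2 mod 2465 = 1. x_4 = 1 but x_3 ≠ ±1, a nontrivial square root of 1 — 2241 is a witness and 2465 is composite.
Base 2463: x_0 = 2463^77 mod 2465 = 563. x_0 is neither 1 nor 2464, so continue squaring. x_1 = 563^2 mod 2465 = 1449. x_2 = 1449^2 mod 2465 = 1886. x_3 = 1886^2 mod 2465 = 1. x_3 = 1 but x_2 ≠ ±1, a nontrivial square root of 1 — 2463 is a witness and 2465 is composite.
The smallest witness among the given bases is 2241.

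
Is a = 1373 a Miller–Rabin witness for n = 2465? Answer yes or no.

n − 1 = 2464 = 2^5 · 77, so s = 5 and d = 77.
Repeated squaring mod 2465: 1373^1 ≡ 1373, 1373^2 ≡ 1869, 1373^4 ≡ 256, 1373^8 ≡ 1446, 1373^16 ≡ 596, 1373^32 ≡ 256, 1373^64 ≡ 1446.
77 = 64 + 8 + 4 + 1, so 1373^77 ≡ 1446·1446·256·1373 ≡ 1288 (mod 2465).
x_0 = 1373^77 mod 2465 = 1288.
x_0 is neither 1 nor 2464, so continue squaring.
x_1 = 1288^2 mod 2465 = 2464.
x_1 ≡ −1, so 1373 is not a witness.

no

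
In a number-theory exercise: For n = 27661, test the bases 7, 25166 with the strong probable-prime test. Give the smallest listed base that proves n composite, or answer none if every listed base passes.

n − 1 = 27660 = 2^2 · 6915, so s = 2 and d = 6915.
Base 7: x_0 = 7^6915 mod 27661 = 13423. x_0 is neither 1 nor 27660, so continue squaring. x_1 = 13423^2 mod 27661 = 20836. Reached i = s−1 = 1 without hitting −1: 7 is a Miller–Rabin witness and 27661 is composite.
Base 25166: x_0 = 25166^6915 mod 27661 = 8558. x_0 is neither 1 nor 27660, so continue squaring. x_1 = 8558^2 mod 27661 = 20697. Reached i = s−1 = 1 without hitting −1: 25166 is a Miller–Rabin witness and 27661 is composite.
The smallest witness among the given bases is 7.

7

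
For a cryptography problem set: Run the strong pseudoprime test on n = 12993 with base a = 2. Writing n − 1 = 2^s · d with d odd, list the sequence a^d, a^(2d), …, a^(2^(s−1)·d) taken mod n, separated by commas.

10868, 7054, 8719, 11911, 1354, 1303

n − 1 = 12992 = 2^6 · 203, so s = 6 and d = 203.
x_0 = 2^203 mod 12993 = 10868.
x_1 = 10868^2 mod 12993 = 7054.
x_2 = 7054^2 mod 12993 = 8719.
x_3 = 8719^2 mod 12993 = 11911.
x_4 = 11911^2 mod 12993 = 1354.
x_5 = 1354^2 mod 12993 = 1303.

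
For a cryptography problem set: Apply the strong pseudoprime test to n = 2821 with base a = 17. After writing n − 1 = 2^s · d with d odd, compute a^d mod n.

2820

n − 1 = 2820 = 2^2 · 705, so s = 2 and d = 705.
By repeated squaring, 17^705 ≡ 2820 (mod 2821).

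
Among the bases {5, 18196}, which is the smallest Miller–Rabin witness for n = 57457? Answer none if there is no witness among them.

n − 1 = 57456 = 2^4 · 3591, so s = 4 and d = 3591.
Base 5: x_0 = 5^3591 mod 57457 = 49510. x_0 is neither 1 nor 57456, so continue squaring. x_1 = 49510^2 mod 57457 = 9566. x_2 = 9566^2 mod 57457 = 36812. x_3 = 36812^2 mod 57457 = 57456. x_3 ≡ −1, so 5 is not a witness.
Base 18196: x_0 = 18196^3591 mod 57457 = 2986. x_0 is neither 1 nor 57456, so continue squaring. x_1 = 2986^2 mod 57457 = 10361. x_2 = 10361^2 mod 57457 = 20645. x_3 = 20645^2 mod 57457 = 57456. x_3 ≡ −1, so 18196 is not a witness.
No listed base is a witness for 57457.

none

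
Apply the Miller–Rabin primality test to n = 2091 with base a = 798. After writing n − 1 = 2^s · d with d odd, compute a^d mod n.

1257

n − 1 = 2090 = 2^1 · 1045, so s = 1 and d = 1045.
Repeated squaring mod 2091: 798^1 ≡ 798, 798^2 ≡ 1140, 798^4 ≡ 1089, 798^8 ≡ 324, 798^16 ≡ 426, 798^32 ≡ 1650, 798^64 ≡ 18, 798^128 ≡ 324, 798^256 ≡ 426, 798^512 ≡ 1650, 798^1024 ≡ 18.
1045 = 1024 + 16 + 4 + 1, so 798^1045 ≡ 18·426·1089·798 ≡ 1257 (mod 2091).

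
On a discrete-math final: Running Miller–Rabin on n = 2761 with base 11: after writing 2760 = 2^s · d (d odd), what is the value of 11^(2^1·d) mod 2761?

2310

n − 1 = 2760 = 2^3 · 345, so s = 3 and d = 345.
x_0 = 11^345 mod 2761 = 1914.
x_1 = 1914^2 mod 2761 = 2310.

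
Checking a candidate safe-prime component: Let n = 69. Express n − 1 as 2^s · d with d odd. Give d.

17

Halving: 68 → 34 → 17; 17 is odd.
So 68 = 2^2 · 17.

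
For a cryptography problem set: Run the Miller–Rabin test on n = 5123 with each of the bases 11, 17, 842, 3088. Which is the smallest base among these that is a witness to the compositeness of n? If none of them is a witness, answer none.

n − 1 = 5122 = 2^1 · 2561, so s = 1 and d = 2561.
Base 11: x_0 = 11^2561 mod 5123 = 3654. x_0 ∉ {1, 5122} and s = 1, so 11 is a Miller–Rabin witness and 5123 is composite.
Base 17: x_0 = 17^2561 mod 5123 = 568. x_0 ∉ {1, 5122} and s = 1, so 17 is a Miller–Rabin witness and 5123 is composite.
Base 842: x_0 = 842^2561 mod 5123 = 640. x_0 ∉ {1, 5122} and s = 1, so 842 is a Miller–Rabin witness and 5123 is composite.
Base 3088: x_0 = 3088^2561 mod 5123 = 3189. x_0 ∉ {1, 5122} and s = 1, so 3088 is a Miller–Rabin witness and 5123 is composite.
The smallest witness among the given bases is 11.

11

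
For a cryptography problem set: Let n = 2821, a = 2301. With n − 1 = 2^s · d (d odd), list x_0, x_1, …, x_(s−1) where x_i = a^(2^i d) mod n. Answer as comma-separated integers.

559, 2171

n − 1 = 2820 = 2^2 · 705, so s = 2 and d = 705.
x_0 = 2301^705 mod 2821 = 559.
x_1 = 559^2 mod 2821 = 2171.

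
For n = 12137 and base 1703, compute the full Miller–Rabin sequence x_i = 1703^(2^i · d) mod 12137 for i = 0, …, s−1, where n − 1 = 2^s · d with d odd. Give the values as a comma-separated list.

n − 1 = 12136 = 2^3 · 1517, so s = 3 and d = 1517.
x_0 = 1703^1517 mod 12137 = 7198.
x_1 = 7198^2 mod 12137 = 10488.
x_2 = 10488^2 mod 12137 = 513.

7198, 10488, 513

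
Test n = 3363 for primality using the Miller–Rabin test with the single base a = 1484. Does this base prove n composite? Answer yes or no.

yes

n − 1 = 3362 = 2^1 · 1681, so s = 1 and d = 1681.
x_0 = 1484^1681 mod 3363 = 2465.
x_0 ∉ {1, 3362} and s = 1, so 1484 is a Miller–Rabin witness and 3363 is composite.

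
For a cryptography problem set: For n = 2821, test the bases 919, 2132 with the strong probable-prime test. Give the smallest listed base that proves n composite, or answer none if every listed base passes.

2132

n − 1 = 2820 = 2^2 · 705, so s = 2 and d = 705.
Base 919: x_0 = 919^705 mod 2821 = 1. x_0 = 1, so 919 is not a witness.
Base 2132: x_0 = 2132^705 mod 2821 = 2262. x_0 is neither 1 nor 2820, so continue squaring. x_1 = 2262^2 mod 2821 = 2171. Reached i = s−1 = 1 without hitting −1: 2132 is a Miller–Rabin witness and 2821 is composite.
The smallest witness among the given bases is 2132.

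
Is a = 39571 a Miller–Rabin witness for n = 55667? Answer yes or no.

n − 1 = 55666 = 2^1 · 27833, so s = 1 and d = 27833.
x_0 = 39571^27833 mod 55667 = 1.
x_0 = 1, so 39571 is not a witness.

no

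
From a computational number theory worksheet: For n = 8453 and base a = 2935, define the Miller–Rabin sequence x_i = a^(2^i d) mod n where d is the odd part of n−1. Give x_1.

n − 1 = 8452 = 2^2 · 2113, so s = 2 and d = 2113.
x_0 = 2935^2113 mod 8453 = 8310.
x_1 = 8310^2 mod 8453 = 3543.

3543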